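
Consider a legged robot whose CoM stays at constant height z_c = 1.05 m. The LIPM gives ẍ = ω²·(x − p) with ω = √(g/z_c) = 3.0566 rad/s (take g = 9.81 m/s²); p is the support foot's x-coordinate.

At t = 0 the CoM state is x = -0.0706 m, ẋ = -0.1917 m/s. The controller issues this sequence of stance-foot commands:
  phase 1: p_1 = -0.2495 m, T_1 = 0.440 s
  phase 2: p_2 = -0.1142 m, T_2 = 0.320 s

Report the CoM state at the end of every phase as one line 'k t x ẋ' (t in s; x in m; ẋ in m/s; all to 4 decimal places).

1 0.4400 0.0049 0.5852
2 0.7600 0.2852 1.3039

phase 1: p=-0.2495, T=0.440, ωT=1.344904, cosh=2.049191, sinh=1.788627; start (x,ẋ)=(-0.070600, -0.191700) → end (x,ẋ)=(0.004924, 0.585237)
phase 2: p=-0.1142, T=0.320, ωT=0.978112, cosh=1.517725, sinh=1.141705; start (x,ẋ)=(0.004924, 0.585237) → end (x,ẋ)=(0.285195, 1.303939)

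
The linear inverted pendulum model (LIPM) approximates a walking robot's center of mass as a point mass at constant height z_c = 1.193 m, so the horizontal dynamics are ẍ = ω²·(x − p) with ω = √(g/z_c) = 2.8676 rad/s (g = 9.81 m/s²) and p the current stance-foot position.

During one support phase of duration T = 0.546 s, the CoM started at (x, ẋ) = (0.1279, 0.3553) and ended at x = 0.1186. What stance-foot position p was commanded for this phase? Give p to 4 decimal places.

ωT = 2.8676·0.546 = 1.565710; cosh(ωT) = 2.497505, sinh(ωT) = 2.288565
x(T) = p + (x₀−p)·cosh(ωT) + (ẋ₀/ω)·sinh(ωT) ⇒ p·(1 − cosh) = x(T) − x₀·cosh − (ẋ₀/ω)·sinh
numerator   = 0.1186 − (0.1279)·2.497505 − (0.3553/2.8676)·2.288565 = -0.484388
denominator = 1 − 2.497505 = -1.497505
p = -0.484388 / -1.497505 = 0.3235

p = 0.3235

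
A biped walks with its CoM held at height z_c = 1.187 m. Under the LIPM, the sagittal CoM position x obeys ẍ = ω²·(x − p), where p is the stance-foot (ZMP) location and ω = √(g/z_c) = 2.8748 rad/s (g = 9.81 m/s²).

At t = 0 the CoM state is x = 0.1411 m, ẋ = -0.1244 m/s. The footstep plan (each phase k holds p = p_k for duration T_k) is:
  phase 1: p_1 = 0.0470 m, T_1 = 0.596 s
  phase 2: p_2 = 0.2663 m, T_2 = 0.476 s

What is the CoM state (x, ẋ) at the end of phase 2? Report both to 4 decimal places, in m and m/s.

x = 0.3647, ẋ = 0.4251

phase 1: p=0.0470, T=0.596, ωT=1.713381, cosh=2.863970, sinh=2.683715; start (x,ẋ)=(0.141100, -0.124400) → end (x,ẋ)=(0.200368, 0.369717)
phase 2: p=0.2663, T=0.476, ωT=1.368405, cosh=2.091795, sinh=1.837283; start (x,ẋ)=(0.200368, 0.369717) → end (x,ẋ)=(0.364670, 0.425133)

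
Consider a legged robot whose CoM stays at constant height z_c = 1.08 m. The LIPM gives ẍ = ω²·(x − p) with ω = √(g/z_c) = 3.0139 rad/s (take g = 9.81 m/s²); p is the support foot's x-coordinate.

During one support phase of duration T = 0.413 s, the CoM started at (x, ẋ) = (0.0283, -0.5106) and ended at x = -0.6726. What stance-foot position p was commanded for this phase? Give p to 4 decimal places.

p = 0.5183

ωT = 3.0139·0.413 = 1.244741; cosh(ωT) = 1.880025, sinh(ωT) = 1.592009
x(T) = p + (x₀−p)·cosh(ωT) + (ẋ₀/ω)·sinh(ωT) ⇒ p·(1 − cosh) = x(T) − x₀·cosh − (ẋ₀/ω)·sinh
numerator   = -0.6726 − (0.0283)·1.880025 − (-0.5106/3.0139)·1.592009 = -0.456094
denominator = 1 − 1.880025 = -0.880025
p = -0.456094 / -0.880025 = 0.5183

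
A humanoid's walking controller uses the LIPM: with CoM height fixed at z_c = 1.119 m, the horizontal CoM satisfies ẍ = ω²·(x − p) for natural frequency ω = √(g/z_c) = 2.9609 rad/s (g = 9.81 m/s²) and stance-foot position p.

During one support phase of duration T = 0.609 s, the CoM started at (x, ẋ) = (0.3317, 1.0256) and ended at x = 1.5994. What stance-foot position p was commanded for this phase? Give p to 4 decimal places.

ωT = 2.9609·0.609 = 1.803188; cosh(ωT) = 3.116869, sinh(ωT) = 2.952096
x(T) = p + (x₀−p)·cosh(ωT) + (ẋ₀/ω)·sinh(ωT) ⇒ p·(1 − cosh) = x(T) − x₀·cosh − (ẋ₀/ω)·sinh
numerator   = 1.5994 − (0.3317)·3.116869 − (1.0256/2.9609)·2.952096 = -0.457016
denominator = 1 − 3.116869 = -2.116869
p = -0.457016 / -2.116869 = 0.2159

p = 0.2159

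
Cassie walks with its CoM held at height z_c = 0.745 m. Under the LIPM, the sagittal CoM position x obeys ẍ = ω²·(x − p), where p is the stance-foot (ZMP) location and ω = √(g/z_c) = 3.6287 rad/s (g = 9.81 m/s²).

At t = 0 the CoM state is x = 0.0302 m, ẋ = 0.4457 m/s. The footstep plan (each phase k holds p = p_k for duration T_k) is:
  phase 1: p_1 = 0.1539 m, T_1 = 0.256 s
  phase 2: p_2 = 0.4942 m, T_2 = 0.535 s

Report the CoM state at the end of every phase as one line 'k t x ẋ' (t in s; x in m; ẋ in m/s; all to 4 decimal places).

phase 1: p=0.1539, T=0.256, ωT=0.928947, cosh=1.463406, sinh=1.068436; start (x,ẋ)=(0.030200, 0.445700) → end (x,ẋ)=(0.104109, 0.172651)
phase 2: p=0.4942, T=0.535, ωT=1.941355, cosh=3.555846, sinh=3.412337; start (x,ẋ)=(0.104109, 0.172651) → end (x,ẋ)=(-0.730548, -4.216324)

1 0.2560 0.1041 0.1727
2 0.7910 -0.7305 -4.2163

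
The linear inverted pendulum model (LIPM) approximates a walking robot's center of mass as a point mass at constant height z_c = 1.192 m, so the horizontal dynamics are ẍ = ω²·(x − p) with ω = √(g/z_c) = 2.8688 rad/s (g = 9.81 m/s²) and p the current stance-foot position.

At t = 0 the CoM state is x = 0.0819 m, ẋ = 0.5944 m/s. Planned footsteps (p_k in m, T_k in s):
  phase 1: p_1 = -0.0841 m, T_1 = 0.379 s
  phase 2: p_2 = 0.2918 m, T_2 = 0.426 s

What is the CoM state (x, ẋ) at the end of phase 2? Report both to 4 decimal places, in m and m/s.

x = 1.4751, ẋ = 3.7241

phase 1: p=-0.0841, T=0.379, ωT=1.087275, cosh=1.651657, sinh=1.314523; start (x,ẋ)=(0.081900, 0.594400) → end (x,ẋ)=(0.462437, 1.607749)
phase 2: p=0.2918, T=0.426, ωT=1.222109, cosh=1.844473, sinh=1.549865; start (x,ẋ)=(0.462437, 1.607749) → end (x,ẋ)=(1.475120, 3.724146)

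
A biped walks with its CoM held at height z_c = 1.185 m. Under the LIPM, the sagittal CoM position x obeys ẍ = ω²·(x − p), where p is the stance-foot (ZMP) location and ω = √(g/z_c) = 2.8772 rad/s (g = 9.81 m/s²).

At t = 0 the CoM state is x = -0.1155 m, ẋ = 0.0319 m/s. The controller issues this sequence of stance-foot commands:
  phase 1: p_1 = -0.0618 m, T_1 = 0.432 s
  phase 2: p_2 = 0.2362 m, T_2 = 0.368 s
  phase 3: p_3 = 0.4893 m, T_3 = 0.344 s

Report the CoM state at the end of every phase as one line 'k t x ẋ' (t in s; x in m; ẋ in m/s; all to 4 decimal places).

phase 1: p=-0.0618, T=0.432, ωT=1.242950, cosh=1.877178, sinh=1.588646; start (x,ẋ)=(-0.115500, 0.031900) → end (x,ẋ)=(-0.144991, -0.185573)
phase 2: p=0.2362, T=0.368, ωT=1.058810, cosh=1.614903, sinh=1.268034; start (x,ẋ)=(-0.144991, -0.185573) → end (x,ẋ)=(-0.461171, -1.690414)
phase 3: p=0.4893, T=0.344, ωT=0.989757, cosh=1.531124, sinh=1.159456; start (x,ẋ)=(-0.461171, -1.690414) → end (x,ẋ)=(-1.647194, -5.758995)

1 0.4320 -0.1450 -0.1856
2 0.8000 -0.4612 -1.6904
3 1.1440 -1.6472 -5.7590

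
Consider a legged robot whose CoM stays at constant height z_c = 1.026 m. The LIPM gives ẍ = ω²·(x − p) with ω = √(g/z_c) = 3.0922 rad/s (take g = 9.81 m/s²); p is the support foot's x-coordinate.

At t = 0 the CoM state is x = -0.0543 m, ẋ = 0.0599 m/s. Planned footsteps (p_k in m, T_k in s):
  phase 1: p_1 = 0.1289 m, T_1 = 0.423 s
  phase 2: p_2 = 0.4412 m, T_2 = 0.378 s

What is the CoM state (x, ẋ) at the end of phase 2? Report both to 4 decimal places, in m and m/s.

phase 1: p=0.1289, T=0.423, ωT=1.308001, cosh=1.984566, sinh=1.714205; start (x,ẋ)=(-0.054300, 0.059900) → end (x,ẋ)=(-0.201466, -0.852207)
phase 2: p=0.4412, T=0.378, ωT=1.168852, cosh=1.764509, sinh=1.453786; start (x,ẋ)=(-0.201466, -0.852207) → end (x,ẋ)=(-1.093451, -4.392764)

x = -1.0935, ẋ = -4.3928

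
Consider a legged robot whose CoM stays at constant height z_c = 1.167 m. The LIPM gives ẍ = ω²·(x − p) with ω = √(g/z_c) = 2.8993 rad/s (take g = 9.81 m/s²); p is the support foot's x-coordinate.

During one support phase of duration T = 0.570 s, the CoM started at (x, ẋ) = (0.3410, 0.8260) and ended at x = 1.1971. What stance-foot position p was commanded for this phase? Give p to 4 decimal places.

ωT = 2.8993·0.570 = 1.652601; cosh(ωT) = 2.706046, sinh(ωT) = 2.514495
x(T) = p + (x₀−p)·cosh(ωT) + (ẋ₀/ω)·sinh(ωT) ⇒ p·(1 − cosh) = x(T) − x₀·cosh − (ẋ₀/ω)·sinh
numerator   = 1.1971 − (0.3410)·2.706046 − (0.8260/2.8993)·2.514495 = -0.442032
denominator = 1 − 2.706046 = -1.706046
p = -0.442032 / -1.706046 = 0.2591

p = 0.2591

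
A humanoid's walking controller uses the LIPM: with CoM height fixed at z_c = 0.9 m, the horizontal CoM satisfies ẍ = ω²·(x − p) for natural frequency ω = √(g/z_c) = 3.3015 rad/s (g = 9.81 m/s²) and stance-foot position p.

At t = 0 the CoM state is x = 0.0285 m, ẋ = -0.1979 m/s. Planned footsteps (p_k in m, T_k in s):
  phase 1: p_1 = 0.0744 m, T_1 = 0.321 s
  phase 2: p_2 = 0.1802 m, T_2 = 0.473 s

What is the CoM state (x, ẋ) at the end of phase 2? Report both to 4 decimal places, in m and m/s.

phase 1: p=0.0744, T=0.321, ωT=1.059781, cosh=1.616136, sinh=1.269604; start (x,ẋ)=(0.028500, -0.197900) → end (x,ẋ)=(-0.075884, -0.512228)
phase 2: p=0.1802, T=0.473, ωT=1.561609, cosh=2.488142, sinh=2.278344; start (x,ẋ)=(-0.075884, -0.512228) → end (x,ẋ)=(-0.810458, -3.200746)

x = -0.8105, ẋ = -3.2007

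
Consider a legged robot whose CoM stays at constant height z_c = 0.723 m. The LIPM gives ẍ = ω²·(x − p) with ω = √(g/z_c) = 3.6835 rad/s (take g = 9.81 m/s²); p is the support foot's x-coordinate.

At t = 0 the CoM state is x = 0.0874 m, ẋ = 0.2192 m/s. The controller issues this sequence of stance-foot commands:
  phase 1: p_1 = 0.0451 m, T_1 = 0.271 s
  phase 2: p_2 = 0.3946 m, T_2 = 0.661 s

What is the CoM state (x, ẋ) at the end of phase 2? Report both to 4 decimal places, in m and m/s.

phase 1: p=0.0451, T=0.271, ωT=0.998229, cosh=1.541001, sinh=1.172469; start (x,ẋ)=(0.087400, 0.219200) → end (x,ẋ)=(0.180056, 0.520472)
phase 2: p=0.3946, T=0.661, ωT=2.434794, cosh=5.750539, sinh=5.662923; start (x,ẋ)=(0.180056, 0.520472) → end (x,ẋ)=(-0.038980, -1.482250)

x = -0.0390, ẋ = -1.4822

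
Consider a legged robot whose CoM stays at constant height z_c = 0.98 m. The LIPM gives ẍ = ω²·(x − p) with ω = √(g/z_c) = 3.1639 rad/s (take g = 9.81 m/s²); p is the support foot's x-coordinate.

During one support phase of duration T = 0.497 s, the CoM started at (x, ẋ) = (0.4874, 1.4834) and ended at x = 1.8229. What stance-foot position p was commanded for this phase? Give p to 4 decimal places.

p = 0.3191

ωT = 3.1639·0.497 = 1.572458; cosh(ωT) = 2.513007, sinh(ωT) = 2.305472
x(T) = p + (x₀−p)·cosh(ωT) + (ẋ₀/ω)·sinh(ωT) ⇒ p·(1 − cosh) = x(T) − x₀·cosh − (ẋ₀/ω)·sinh
numerator   = 1.8229 − (0.4874)·2.513007 − (1.4834/3.1639)·2.305472 = -0.482864
denominator = 1 − 2.513007 = -1.513007
p = -0.482864 / -1.513007 = 0.3191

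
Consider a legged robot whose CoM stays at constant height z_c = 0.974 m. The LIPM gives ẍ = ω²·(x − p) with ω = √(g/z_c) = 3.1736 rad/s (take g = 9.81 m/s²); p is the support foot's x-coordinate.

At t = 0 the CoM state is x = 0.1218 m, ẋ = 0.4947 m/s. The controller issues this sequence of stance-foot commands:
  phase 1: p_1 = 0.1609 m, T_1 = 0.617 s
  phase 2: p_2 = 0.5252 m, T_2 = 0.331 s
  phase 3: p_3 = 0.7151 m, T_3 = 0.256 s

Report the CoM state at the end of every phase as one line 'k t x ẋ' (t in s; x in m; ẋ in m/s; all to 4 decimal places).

1 0.6170 0.5609 1.3567
2 0.9480 1.1188 2.3188
3 1.2040 1.9206 4.2863

phase 1: p=0.1609, T=0.617, ωT=1.958111, cosh=3.613528, sinh=3.472403; start (x,ẋ)=(0.121800, 0.494700) → end (x,ẋ)=(0.560888, 1.356729)
phase 2: p=0.5252, T=0.331, ωT=1.050462, cosh=1.604373, sinh=1.254597; start (x,ẋ)=(0.560888, 1.356729) → end (x,ẋ)=(1.118804, 2.318797)
phase 3: p=0.7151, T=0.256, ωT=0.812442, cosh=1.348588, sinh=0.904815; start (x,ẋ)=(1.118804, 2.318797) → end (x,ẋ)=(1.920635, 4.286346)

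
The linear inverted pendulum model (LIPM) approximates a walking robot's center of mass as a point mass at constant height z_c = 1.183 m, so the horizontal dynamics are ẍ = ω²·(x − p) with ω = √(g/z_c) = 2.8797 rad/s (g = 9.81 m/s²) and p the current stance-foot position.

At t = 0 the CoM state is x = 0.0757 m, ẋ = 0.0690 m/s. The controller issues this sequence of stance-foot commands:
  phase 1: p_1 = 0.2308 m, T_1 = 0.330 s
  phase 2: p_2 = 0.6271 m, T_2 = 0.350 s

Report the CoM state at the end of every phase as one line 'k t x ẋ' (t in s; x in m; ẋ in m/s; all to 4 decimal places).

1 0.3300 0.0266 -0.3887
2 0.6800 -0.4654 -2.6568

phase 1: p=0.2308, T=0.330, ωT=0.950301, cosh=1.486556, sinh=1.099932; start (x,ẋ)=(0.075700, 0.069000) → end (x,ẋ)=(0.026590, -0.388703)
phase 2: p=0.6271, T=0.350, ωT=1.007895, cosh=1.552407, sinh=1.187421; start (x,ẋ)=(0.026590, -0.388703) → end (x,ẋ)=(-0.465414, -2.656816)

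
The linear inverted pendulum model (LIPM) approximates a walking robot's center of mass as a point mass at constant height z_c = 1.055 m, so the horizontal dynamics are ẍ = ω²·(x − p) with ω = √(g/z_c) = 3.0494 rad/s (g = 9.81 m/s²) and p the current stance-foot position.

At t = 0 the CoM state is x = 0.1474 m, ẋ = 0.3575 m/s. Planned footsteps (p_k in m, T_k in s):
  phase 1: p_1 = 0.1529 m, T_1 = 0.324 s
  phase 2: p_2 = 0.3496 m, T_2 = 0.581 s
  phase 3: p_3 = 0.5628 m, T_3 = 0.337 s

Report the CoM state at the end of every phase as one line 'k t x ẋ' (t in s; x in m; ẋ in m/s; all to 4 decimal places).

phase 1: p=0.1529, T=0.324, ωT=0.988006, cosh=1.529095, sinh=1.156777; start (x,ẋ)=(0.147400, 0.357500) → end (x,ẋ)=(0.280106, 0.527251)
phase 2: p=0.3496, T=0.581, ωT=1.771701, cosh=3.025447, sinh=2.855404; start (x,ẋ)=(0.280106, 0.527251) → end (x,ẋ)=(0.633058, 0.990066)
phase 3: p=0.5628, T=0.337, ωT=1.027648, cosh=1.576166, sinh=1.218319; start (x,ẋ)=(0.633058, 0.990066) → end (x,ẋ)=(1.069096, 1.821527)

1 0.3240 0.2801 0.5273
2 0.9050 0.6331 0.9901
3 1.2420 1.0691 1.8215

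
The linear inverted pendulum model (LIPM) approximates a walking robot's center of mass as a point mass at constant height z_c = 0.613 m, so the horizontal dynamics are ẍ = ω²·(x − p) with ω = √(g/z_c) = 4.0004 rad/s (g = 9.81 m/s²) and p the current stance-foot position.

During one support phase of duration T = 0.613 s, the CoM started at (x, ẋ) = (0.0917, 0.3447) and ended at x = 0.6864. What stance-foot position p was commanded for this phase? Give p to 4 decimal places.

ωT = 4.0004·0.613 = 2.452245; cosh(ωT) = 5.850247, sinh(ωT) = 5.764147
x(T) = p + (x₀−p)·cosh(ωT) + (ẋ₀/ω)·sinh(ωT) ⇒ p·(1 − cosh) = x(T) − x₀·cosh − (ẋ₀/ω)·sinh
numerator   = 0.6864 − (0.0917)·5.850247 − (0.3447/4.0004)·5.764147 = -0.346743
denominator = 1 − 5.850247 = -4.850247
p = -0.346743 / -4.850247 = 0.0715

p = 0.0715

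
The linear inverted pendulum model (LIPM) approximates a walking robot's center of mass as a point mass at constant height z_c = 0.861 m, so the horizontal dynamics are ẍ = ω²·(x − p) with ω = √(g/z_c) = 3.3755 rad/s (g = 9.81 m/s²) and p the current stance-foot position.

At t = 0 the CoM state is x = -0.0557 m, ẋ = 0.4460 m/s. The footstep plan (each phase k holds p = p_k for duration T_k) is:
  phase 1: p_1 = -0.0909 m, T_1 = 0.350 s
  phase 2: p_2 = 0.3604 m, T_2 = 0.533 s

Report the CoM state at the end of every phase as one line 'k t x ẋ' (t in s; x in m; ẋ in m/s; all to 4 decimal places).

phase 1: p=-0.0909, T=0.350, ωT=1.181425, cosh=1.782928, sinh=1.476087; start (x,ẋ)=(-0.055700, 0.446000) → end (x,ẋ)=(0.166892, 0.970571)
phase 2: p=0.3604, T=0.533, ωT=1.799142, cosh=3.104948, sinh=2.939508; start (x,ẋ)=(0.166892, 0.970571) → end (x,ẋ)=(0.604777, 1.093530)

1 0.3500 0.1669 0.9706
2 0.8830 0.6048 1.0935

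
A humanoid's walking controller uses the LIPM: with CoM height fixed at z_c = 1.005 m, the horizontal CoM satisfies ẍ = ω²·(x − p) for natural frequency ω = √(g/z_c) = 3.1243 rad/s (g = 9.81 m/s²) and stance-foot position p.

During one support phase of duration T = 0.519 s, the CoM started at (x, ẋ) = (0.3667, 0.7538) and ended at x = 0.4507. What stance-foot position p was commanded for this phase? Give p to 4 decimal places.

p = 0.6752

ωT = 3.1243·0.519 = 1.621512; cosh(ωT) = 2.629167, sinh(ωT) = 2.431568
x(T) = p + (x₀−p)·cosh(ωT) + (ẋ₀/ω)·sinh(ωT) ⇒ p·(1 − cosh) = x(T) − x₀·cosh − (ẋ₀/ω)·sinh
numerator   = 0.4507 − (0.3667)·2.629167 − (0.7538/3.1243)·2.431568 = -1.100080
denominator = 1 − 2.629167 = -1.629167
p = -1.100080 / -1.629167 = 0.6752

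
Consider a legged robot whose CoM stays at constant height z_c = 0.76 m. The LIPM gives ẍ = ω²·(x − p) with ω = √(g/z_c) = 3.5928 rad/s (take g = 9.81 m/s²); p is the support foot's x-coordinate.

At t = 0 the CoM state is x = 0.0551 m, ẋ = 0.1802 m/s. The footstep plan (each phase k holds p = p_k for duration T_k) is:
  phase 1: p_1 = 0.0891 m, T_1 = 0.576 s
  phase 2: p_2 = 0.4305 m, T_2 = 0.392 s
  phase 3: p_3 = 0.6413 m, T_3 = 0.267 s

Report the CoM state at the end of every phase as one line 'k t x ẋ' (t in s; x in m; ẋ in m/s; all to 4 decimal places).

1 0.5760 0.1478 0.2490
2 0.9680 -0.0489 -1.4133
3 1.2350 -0.8296 -4.8759

phase 1: p=0.0891, T=0.576, ωT=2.069453, cosh=4.023371, sinh=3.897116; start (x,ẋ)=(0.055100, 0.180200) → end (x,ẋ)=(0.147769, 0.248958)
phase 2: p=0.4305, T=0.392, ωT=1.408378, cosh=2.166928, sinh=1.922388; start (x,ẋ)=(0.147769, 0.248958) → end (x,ẋ)=(-0.048949, -1.413281)
phase 3: p=0.6413, T=0.267, ωT=0.959278, cosh=1.496490, sinh=1.113320; start (x,ẋ)=(-0.048949, -1.413281) → end (x,ẋ)=(-0.829592, -4.875914)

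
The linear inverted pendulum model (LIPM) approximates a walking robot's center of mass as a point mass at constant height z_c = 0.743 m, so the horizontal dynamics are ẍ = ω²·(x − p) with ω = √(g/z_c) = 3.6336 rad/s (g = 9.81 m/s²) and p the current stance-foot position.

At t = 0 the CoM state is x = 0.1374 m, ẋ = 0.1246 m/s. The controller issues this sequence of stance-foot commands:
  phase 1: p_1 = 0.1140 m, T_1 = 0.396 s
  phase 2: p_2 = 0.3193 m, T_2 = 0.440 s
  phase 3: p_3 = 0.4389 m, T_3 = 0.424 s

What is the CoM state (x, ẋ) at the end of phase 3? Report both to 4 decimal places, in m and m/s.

x = 0.5804, ẋ = 0.6399

phase 1: p=0.1140, T=0.396, ωT=1.438906, cosh=2.226633, sinh=1.989446; start (x,ẋ)=(0.137400, 0.124600) → end (x,ẋ)=(0.234323, 0.446594)
phase 2: p=0.3193, T=0.440, ωT=1.598784, cosh=2.574578, sinh=2.372436; start (x,ẋ)=(0.234323, 0.446594) → end (x,ẋ)=(0.392109, 0.417251)
phase 3: p=0.4389, T=0.424, ωT=1.540646, cosh=2.440925, sinh=2.226682; start (x,ẋ)=(0.392109, 0.417251) → end (x,ẋ)=(0.580380, 0.639901)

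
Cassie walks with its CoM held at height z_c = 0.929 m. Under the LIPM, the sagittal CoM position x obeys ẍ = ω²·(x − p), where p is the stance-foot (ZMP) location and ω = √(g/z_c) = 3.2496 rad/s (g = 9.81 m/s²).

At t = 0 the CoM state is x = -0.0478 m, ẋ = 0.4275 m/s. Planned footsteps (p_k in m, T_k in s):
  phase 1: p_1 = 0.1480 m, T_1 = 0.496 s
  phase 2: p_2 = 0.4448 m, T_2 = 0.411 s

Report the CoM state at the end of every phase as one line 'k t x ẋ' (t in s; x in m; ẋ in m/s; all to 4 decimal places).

1 0.4960 -0.0457 -0.4170
2 0.9070 -0.7792 -3.6680

phase 1: p=0.1480, T=0.496, ωT=1.611802, cosh=2.605680, sinh=2.406152; start (x,ẋ)=(-0.047800, 0.427500) → end (x,ẋ)=(-0.045652, -0.417038)
phase 2: p=0.4448, T=0.411, ωT=1.335586, cosh=2.032613, sinh=1.769609; start (x,ẋ)=(-0.045652, -0.417038) → end (x,ẋ)=(-0.779202, -3.668030)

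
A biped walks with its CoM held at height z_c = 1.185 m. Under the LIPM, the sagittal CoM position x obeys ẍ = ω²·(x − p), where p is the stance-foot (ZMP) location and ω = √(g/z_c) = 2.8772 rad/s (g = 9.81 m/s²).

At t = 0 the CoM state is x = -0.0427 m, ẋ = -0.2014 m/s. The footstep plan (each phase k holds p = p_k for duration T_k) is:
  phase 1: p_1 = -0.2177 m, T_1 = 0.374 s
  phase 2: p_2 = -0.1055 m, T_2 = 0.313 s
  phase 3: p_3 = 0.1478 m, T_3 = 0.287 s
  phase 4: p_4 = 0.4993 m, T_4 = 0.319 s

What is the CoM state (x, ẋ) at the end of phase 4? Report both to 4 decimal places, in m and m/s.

x = 0.6192, ẋ = 0.8822

phase 1: p=-0.2177, T=0.374, ωT=1.076073, cosh=1.637035, sinh=1.296103; start (x,ẋ)=(-0.042700, -0.201400) → end (x,ẋ)=(-0.021944, 0.322902)
phase 2: p=-0.1055, T=0.313, ωT=0.900564, cosh=1.433665, sinh=1.027325; start (x,ẋ)=(-0.021944, 0.322902) → end (x,ẋ)=(0.129585, 0.709909)
phase 3: p=0.1478, T=0.287, ωT=0.825756, cosh=1.360756, sinh=0.922852; start (x,ẋ)=(0.129585, 0.709909) → end (x,ẋ)=(0.350715, 0.917648)
phase 4: p=0.4993, T=0.319, ωT=0.917827, cosh=1.451615, sinh=1.052229; start (x,ẋ)=(0.350715, 0.917648) → end (x,ẋ)=(0.619208, 0.882235)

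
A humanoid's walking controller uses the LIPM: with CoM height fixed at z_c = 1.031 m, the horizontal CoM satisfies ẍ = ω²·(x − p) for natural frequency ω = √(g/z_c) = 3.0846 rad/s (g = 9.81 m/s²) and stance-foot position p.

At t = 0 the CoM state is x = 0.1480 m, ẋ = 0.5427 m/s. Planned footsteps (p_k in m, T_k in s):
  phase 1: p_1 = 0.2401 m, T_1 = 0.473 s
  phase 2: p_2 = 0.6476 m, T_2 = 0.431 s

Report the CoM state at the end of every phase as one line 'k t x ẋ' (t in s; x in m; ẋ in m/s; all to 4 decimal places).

phase 1: p=0.2401, T=0.473, ωT=1.459016, cosh=2.267094, sinh=2.034629; start (x,ẋ)=(0.148000, 0.542700) → end (x,ẋ)=(0.389270, 0.652331)
phase 2: p=0.6476, T=0.431, ωT=1.329463, cosh=2.021816, sinh=1.757196; start (x,ẋ)=(0.389270, 0.652331) → end (x,ẋ)=(0.496917, -0.081318)

1 0.4730 0.3893 0.6523
2 0.9040 0.4969 -0.0813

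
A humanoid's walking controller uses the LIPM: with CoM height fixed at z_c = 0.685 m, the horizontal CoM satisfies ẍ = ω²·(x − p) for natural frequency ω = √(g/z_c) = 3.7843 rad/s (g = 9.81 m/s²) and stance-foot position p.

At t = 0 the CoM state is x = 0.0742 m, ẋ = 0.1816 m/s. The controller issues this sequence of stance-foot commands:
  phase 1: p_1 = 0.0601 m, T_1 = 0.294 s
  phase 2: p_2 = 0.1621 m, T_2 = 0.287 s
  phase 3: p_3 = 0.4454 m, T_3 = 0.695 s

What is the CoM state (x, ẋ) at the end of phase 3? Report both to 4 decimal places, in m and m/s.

x = 0.2542, ẋ = -0.6359

phase 1: p=0.0601, T=0.294, ωT=1.112584, cosh=1.685459, sinh=1.356751; start (x,ẋ)=(0.074200, 0.181600) → end (x,ẋ)=(0.148972, 0.378474)
phase 2: p=0.1621, T=0.287, ωT=1.086094, cosh=1.650106, sinh=1.312574; start (x,ẋ)=(0.148972, 0.378474) → end (x,ẋ)=(0.271711, 0.559315)
phase 3: p=0.4454, T=0.695, ωT=2.630088, cosh=6.973535, sinh=6.901463; start (x,ẋ)=(0.271711, 0.559315) → end (x,ẋ)=(0.254198, -0.635883)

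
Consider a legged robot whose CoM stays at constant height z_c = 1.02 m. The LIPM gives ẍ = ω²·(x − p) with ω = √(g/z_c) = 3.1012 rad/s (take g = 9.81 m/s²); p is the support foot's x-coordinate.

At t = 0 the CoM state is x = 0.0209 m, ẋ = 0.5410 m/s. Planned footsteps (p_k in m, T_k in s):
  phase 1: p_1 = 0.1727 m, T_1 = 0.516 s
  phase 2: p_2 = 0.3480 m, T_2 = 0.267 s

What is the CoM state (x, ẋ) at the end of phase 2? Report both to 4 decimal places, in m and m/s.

x = 0.2231, ẋ = -0.0606

phase 1: p=0.1727, T=0.516, ωT=1.600219, cosh=2.577985, sinh=2.376133; start (x,ẋ)=(0.020900, 0.541000) → end (x,ẋ)=(0.195875, 0.276097)
phase 2: p=0.3480, T=0.267, ωT=0.828020, cosh=1.362848, sinh=0.925935; start (x,ẋ)=(0.195875, 0.276097) → end (x,ẋ)=(0.223112, -0.060551)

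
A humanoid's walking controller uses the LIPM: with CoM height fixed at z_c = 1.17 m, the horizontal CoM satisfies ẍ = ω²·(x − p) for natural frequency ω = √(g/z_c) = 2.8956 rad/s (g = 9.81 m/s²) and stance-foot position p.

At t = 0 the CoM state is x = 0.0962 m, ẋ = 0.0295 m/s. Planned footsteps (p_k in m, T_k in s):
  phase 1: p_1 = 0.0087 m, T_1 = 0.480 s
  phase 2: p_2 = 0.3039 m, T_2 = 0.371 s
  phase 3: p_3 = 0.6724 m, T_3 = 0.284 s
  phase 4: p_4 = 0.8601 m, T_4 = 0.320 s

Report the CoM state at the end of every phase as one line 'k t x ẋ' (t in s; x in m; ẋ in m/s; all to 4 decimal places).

1 0.4800 0.2144 0.5399
2 0.8510 0.3987 0.5475
3 1.1350 0.4744 0.0156
4 1.4550 0.3024 -1.1666

phase 1: p=0.0087, T=0.480, ωT=1.389888, cosh=2.131752, sinh=1.882649; start (x,ẋ)=(0.096200, 0.029500) → end (x,ẋ)=(0.214408, 0.539884)
phase 2: p=0.3039, T=0.371, ωT=1.074268, cosh=1.634698, sinh=1.293150; start (x,ẋ)=(0.214408, 0.539884) → end (x,ẋ)=(0.398716, 0.547451)
phase 3: p=0.6724, T=0.284, ωT=0.822350, cosh=1.357620, sinh=0.918223; start (x,ẋ)=(0.398716, 0.547451) → end (x,ẋ)=(0.474443, 0.015558)
phase 4: p=0.8601, T=0.320, ωT=0.926592, cosh=1.460893, sinh=1.064993; start (x,ẋ)=(0.474443, 0.015558) → end (x,ẋ)=(0.302418, -1.166559)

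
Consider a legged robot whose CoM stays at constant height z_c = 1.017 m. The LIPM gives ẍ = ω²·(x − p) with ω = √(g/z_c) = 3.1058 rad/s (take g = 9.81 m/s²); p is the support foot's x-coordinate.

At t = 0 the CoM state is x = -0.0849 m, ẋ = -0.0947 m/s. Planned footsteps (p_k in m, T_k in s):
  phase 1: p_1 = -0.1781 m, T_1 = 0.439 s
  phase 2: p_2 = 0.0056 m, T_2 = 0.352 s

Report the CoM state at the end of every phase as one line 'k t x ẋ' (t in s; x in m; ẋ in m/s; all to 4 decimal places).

1 0.4390 -0.0397 0.3316
2 0.7910 0.0718 0.3640

phase 1: p=-0.1781, T=0.439, ωT=1.363446, cosh=2.082711, sinh=1.826933; start (x,ẋ)=(-0.084900, -0.094700) → end (x,ẋ)=(-0.039697, 0.331592)
phase 2: p=0.0056, T=0.352, ωT=1.093242, cosh=1.659530, sinh=1.324401; start (x,ẋ)=(-0.039697, 0.331592) → end (x,ẋ)=(0.071829, 0.363966)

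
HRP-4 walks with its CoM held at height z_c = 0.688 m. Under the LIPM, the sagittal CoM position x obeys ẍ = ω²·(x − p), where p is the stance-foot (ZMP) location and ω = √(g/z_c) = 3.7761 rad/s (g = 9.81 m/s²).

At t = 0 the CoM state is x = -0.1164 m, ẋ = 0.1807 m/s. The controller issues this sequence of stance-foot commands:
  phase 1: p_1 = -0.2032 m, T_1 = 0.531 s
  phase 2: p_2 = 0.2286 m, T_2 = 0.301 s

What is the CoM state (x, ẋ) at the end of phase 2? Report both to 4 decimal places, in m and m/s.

x = 1.0456, ẋ = 3.6018

phase 1: p=-0.2032, T=0.531, ωT=2.005109, cosh=3.780775, sinh=3.646129; start (x,ẋ)=(-0.116400, 0.180700) → end (x,ẋ)=(0.299452, 1.878261)
phase 2: p=0.2286, T=0.301, ωT=1.136606, cosh=1.718540, sinh=1.397634; start (x,ẋ)=(0.299452, 1.878261) → end (x,ẋ)=(1.045555, 3.601795)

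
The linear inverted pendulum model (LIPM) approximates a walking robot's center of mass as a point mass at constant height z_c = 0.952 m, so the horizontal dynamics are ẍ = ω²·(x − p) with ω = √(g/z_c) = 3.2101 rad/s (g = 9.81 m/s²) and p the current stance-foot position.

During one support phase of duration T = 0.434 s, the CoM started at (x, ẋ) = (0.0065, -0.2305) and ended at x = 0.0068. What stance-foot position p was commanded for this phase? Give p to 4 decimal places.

ωT = 3.2101·0.434 = 1.393183; cosh(ωT) = 2.137967, sinh(ωT) = 1.889684
x(T) = p + (x₀−p)·cosh(ωT) + (ẋ₀/ω)·sinh(ωT) ⇒ p·(1 − cosh) = x(T) − x₀·cosh − (ẋ₀/ω)·sinh
numerator   = 0.0068 − (0.0065)·2.137967 − (-0.2305/3.2101)·1.889684 = 0.128591
denominator = 1 − 2.137967 = -1.137967
p = 0.128591 / -1.137967 = -0.1130

p = -0.1130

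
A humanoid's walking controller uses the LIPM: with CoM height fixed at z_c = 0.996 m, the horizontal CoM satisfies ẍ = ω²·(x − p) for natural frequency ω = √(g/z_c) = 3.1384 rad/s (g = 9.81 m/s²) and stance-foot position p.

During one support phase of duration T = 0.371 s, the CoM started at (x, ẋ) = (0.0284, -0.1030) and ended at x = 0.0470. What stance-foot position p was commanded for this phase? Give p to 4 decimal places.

p = -0.0587

ωT = 3.1384·0.371 = 1.164346; cosh(ωT) = 1.757977, sinh(ωT) = 1.445851
x(T) = p + (x₀−p)·cosh(ωT) + (ẋ₀/ω)·sinh(ωT) ⇒ p·(1 − cosh) = x(T) − x₀·cosh − (ẋ₀/ω)·sinh
numerator   = 0.0470 − (0.0284)·1.757977 − (-0.1030/3.1384)·1.445851 = 0.044525
denominator = 1 − 1.757977 = -0.757977
p = 0.044525 / -0.757977 = -0.0587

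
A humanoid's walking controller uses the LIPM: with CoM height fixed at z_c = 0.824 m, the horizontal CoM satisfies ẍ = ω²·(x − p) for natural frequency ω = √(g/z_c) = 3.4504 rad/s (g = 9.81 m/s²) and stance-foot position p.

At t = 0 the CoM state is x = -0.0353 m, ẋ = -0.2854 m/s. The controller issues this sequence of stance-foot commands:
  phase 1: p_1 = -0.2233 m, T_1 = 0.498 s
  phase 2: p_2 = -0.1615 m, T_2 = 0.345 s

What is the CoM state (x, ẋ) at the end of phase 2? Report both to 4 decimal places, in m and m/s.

phase 1: p=-0.2233, T=0.498, ωT=1.718299, cosh=2.877205, sinh=2.697834; start (x,ẋ)=(-0.035300, -0.285400) → end (x,ẋ)=(0.094463, 0.928864)
phase 2: p=-0.1615, T=0.345, ωT=1.190388, cosh=1.796230, sinh=1.492127; start (x,ẋ)=(0.094463, 0.928864) → end (x,ẋ)=(0.699956, 2.986262)

x = 0.7000, ẋ = 2.9863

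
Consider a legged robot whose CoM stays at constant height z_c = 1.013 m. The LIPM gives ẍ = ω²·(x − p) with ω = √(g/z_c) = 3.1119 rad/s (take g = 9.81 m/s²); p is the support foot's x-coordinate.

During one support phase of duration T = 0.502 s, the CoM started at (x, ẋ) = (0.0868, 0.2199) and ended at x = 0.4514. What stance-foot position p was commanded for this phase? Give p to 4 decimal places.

p = -0.0498

ωT = 3.1119·0.502 = 1.562174; cosh(ωT) = 2.489428, sinh(ωT) = 2.279749
x(T) = p + (x₀−p)·cosh(ωT) + (ẋ₀/ω)·sinh(ωT) ⇒ p·(1 − cosh) = x(T) − x₀·cosh − (ẋ₀/ω)·sinh
numerator   = 0.4514 − (0.0868)·2.489428 − (0.2199/3.1119)·2.279749 = 0.074221
denominator = 1 − 2.489428 = -1.489428
p = 0.074221 / -1.489428 = -0.0498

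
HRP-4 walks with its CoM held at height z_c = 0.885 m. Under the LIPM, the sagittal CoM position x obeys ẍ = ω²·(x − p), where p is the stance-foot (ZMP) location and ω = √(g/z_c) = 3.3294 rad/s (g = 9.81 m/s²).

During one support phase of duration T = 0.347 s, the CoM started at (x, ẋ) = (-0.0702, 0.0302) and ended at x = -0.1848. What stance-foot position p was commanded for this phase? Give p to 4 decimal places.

p = 0.1010

ωT = 3.3294·0.347 = 1.155302; cosh(ωT) = 1.744972, sinh(ωT) = 1.430010
x(T) = p + (x₀−p)·cosh(ωT) + (ẋ₀/ω)·sinh(ωT) ⇒ p·(1 − cosh) = x(T) − x₀·cosh − (ẋ₀/ω)·sinh
numerator   = -0.1848 − (-0.0702)·1.744972 − (0.0302/3.3294)·1.430010 = -0.075274
denominator = 1 − 1.744972 = -0.744972
p = -0.075274 / -0.744972 = 0.1010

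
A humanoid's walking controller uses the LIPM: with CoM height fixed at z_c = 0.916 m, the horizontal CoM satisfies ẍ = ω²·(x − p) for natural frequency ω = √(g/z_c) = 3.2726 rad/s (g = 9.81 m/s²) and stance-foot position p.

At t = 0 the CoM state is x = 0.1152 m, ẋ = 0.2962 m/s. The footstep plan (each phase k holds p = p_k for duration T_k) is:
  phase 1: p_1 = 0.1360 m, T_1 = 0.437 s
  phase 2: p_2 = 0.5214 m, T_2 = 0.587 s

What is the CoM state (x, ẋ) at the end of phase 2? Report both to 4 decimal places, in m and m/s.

phase 1: p=0.1360, T=0.437, ωT=1.430126, cosh=2.209253, sinh=1.969974; start (x,ẋ)=(0.115200, 0.296200) → end (x,ẋ)=(0.268348, 0.520284)
phase 2: p=0.5214, T=0.587, ωT=1.921016, cosh=3.487176, sinh=3.340718; start (x,ẋ)=(0.268348, 0.520284) → end (x,ẋ)=(0.170077, -0.952252)

x = 0.1701, ẋ = -0.9523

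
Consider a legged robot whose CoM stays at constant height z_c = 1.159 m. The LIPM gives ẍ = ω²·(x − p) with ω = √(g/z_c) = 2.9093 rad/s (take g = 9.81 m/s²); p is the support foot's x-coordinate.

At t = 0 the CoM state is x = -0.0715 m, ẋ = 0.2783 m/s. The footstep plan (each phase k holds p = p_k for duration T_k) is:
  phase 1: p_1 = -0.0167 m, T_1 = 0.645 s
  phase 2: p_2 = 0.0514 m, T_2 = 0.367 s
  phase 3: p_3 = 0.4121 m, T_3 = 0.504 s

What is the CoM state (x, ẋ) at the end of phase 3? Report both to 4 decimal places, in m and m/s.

phase 1: p=-0.0167, T=0.645, ωT=1.876499, cosh=3.341862, sinh=3.188736; start (x,ẋ)=(-0.071500, 0.278300) → end (x,ẋ)=(0.105197, 0.421661)
phase 2: p=0.0514, T=0.367, ωT=1.067713, cosh=1.626257, sinh=1.282463; start (x,ẋ)=(0.105197, 0.421661) → end (x,ẋ)=(0.324761, 0.886448)
phase 3: p=0.4121, T=0.504, ωT=1.466287, cosh=2.281949, sinh=2.051168; start (x,ẋ)=(0.324761, 0.886448) → end (x,ẋ)=(0.837777, 1.501639)

x = 0.8378, ẋ = 1.5016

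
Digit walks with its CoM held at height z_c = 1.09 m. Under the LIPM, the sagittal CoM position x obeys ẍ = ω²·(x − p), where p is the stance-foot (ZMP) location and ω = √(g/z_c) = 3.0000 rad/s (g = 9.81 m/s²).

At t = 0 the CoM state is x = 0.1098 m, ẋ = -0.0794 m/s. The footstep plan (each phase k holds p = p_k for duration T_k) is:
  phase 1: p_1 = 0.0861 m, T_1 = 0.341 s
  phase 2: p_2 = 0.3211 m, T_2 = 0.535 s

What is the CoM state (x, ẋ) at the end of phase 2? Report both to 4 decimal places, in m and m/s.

x = -0.3047, ẋ = -1.7468

phase 1: p=0.0861, T=0.341, ωT=1.023000, cosh=1.570521, sinh=1.211006; start (x,ẋ)=(0.109800, -0.079400) → end (x,ẋ)=(0.091270, -0.038597)
phase 2: p=0.3211, T=0.535, ωT=1.605000, cosh=2.589375, sinh=2.388485; start (x,ẋ)=(0.091270, -0.038597) → end (x,ẋ)=(-0.304745, -1.746778)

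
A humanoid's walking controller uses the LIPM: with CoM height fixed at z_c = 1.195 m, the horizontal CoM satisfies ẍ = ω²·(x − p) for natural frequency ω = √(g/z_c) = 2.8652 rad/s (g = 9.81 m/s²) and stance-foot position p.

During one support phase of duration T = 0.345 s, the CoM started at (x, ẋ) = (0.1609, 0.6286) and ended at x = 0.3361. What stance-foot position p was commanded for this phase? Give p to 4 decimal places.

p = 0.3096

ωT = 2.8652·0.345 = 0.988494; cosh(ωT) = 1.529661, sinh(ωT) = 1.157524
x(T) = p + (x₀−p)·cosh(ωT) + (ẋ₀/ω)·sinh(ωT) ⇒ p·(1 − cosh) = x(T) − x₀·cosh − (ẋ₀/ω)·sinh
numerator   = 0.3361 − (0.1609)·1.529661 − (0.6286/2.8652)·1.157524 = -0.163973
denominator = 1 − 1.529661 = -0.529661
p = -0.163973 / -0.529661 = 0.3096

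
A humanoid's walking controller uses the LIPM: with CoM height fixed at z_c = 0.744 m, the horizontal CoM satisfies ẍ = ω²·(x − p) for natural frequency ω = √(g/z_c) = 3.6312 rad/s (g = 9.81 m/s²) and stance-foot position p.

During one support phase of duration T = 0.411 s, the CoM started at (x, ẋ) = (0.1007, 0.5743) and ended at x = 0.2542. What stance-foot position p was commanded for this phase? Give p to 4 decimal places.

ωT = 3.6312·0.411 = 1.492423; cosh(ωT) = 2.336344, sinh(ωT) = 2.111517
x(T) = p + (x₀−p)·cosh(ωT) + (ẋ₀/ω)·sinh(ωT) ⇒ p·(1 − cosh) = x(T) − x₀·cosh − (ẋ₀/ω)·sinh
numerator   = 0.2542 − (0.1007)·2.336344 − (0.5743/3.6312)·2.111517 = -0.315021
denominator = 1 − 2.336344 = -1.336344
p = -0.315021 / -1.336344 = 0.2357

p = 0.2357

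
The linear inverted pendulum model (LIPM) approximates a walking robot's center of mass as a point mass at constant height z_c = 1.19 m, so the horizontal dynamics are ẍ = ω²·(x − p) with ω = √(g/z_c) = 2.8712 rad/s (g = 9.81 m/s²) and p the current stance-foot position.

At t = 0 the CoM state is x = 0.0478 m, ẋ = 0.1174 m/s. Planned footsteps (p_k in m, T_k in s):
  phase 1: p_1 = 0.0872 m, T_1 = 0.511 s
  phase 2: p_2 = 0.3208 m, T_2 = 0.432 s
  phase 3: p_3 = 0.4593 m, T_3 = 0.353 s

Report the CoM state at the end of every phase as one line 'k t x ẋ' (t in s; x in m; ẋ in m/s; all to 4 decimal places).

1 0.5110 0.0812 0.0358
2 0.9430 -0.1083 -1.0225
3 1.2960 -0.8516 -3.5436

phase 1: p=0.0872, T=0.511, ωT=1.467183, cosh=2.283788, sinh=2.053214; start (x,ẋ)=(0.047800, 0.117400) → end (x,ẋ)=(0.081172, 0.035846)
phase 2: p=0.3208, T=0.432, ωT=1.240358, cosh=1.873066, sinh=1.583786; start (x,ẋ)=(0.081172, 0.035846) → end (x,ẋ)=(-0.108265, -1.022532)
phase 3: p=0.4593, T=0.353, ωT=1.013534, cosh=1.559127, sinh=1.196193; start (x,ẋ)=(-0.108265, -1.022532) → end (x,ẋ)=(-0.851612, -3.543567)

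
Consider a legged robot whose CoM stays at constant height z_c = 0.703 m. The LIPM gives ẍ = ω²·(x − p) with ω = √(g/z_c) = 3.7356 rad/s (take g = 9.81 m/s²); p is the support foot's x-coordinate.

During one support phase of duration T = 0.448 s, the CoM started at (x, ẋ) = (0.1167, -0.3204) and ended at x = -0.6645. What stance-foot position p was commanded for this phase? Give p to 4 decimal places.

ωT = 3.7356·0.448 = 1.673549; cosh(ωT) = 2.759317, sinh(ωT) = 2.571736
x(T) = p + (x₀−p)·cosh(ωT) + (ẋ₀/ω)·sinh(ωT) ⇒ p·(1 − cosh) = x(T) − x₀·cosh − (ẋ₀/ω)·sinh
numerator   = -0.6645 − (0.1167)·2.759317 − (-0.3204/3.7356)·2.571736 = -0.765936
denominator = 1 − 2.759317 = -1.759317
p = -0.765936 / -1.759317 = 0.4354

p = 0.4354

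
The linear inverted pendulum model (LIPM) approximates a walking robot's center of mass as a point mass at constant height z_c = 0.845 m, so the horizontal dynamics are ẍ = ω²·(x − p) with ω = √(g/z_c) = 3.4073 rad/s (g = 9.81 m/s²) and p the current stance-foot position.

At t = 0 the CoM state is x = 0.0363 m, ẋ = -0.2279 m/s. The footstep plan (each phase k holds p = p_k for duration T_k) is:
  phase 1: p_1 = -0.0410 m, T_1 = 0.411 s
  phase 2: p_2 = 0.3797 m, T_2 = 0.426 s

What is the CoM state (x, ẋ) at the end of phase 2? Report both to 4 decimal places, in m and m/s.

phase 1: p=-0.0410, T=0.411, ωT=1.400400, cosh=2.151661, sinh=1.905163; start (x,ẋ)=(0.036300, -0.227900) → end (x,ẋ)=(-0.002105, 0.011426)
phase 2: p=0.3797, T=0.426, ωT=1.451510, cosh=2.251886, sinh=2.017670; start (x,ẋ)=(-0.002105, 0.011426) → end (x,ẋ)=(-0.473315, -2.599104)

x = -0.4733, ẋ = -2.5991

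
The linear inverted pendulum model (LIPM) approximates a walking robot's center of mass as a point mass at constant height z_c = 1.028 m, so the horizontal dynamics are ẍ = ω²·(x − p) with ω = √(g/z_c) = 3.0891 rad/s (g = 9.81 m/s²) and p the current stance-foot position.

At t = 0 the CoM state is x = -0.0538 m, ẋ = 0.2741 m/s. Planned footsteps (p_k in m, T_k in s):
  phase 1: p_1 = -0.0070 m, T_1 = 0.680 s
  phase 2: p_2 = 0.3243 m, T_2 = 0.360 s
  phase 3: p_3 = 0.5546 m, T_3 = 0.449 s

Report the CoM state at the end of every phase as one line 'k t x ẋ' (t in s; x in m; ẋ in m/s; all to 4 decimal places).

1 0.6800 0.1560 0.5548
2 1.0400 0.2843 0.2299
3 1.4890 0.1195 -1.0780

phase 1: p=-0.0070, T=0.680, ωT=2.100588, cosh=4.146679, sinh=4.024294; start (x,ẋ)=(-0.053800, 0.274100) → end (x,ẋ)=(0.156016, 0.554813)
phase 2: p=0.3243, T=0.360, ωT=1.112076, cosh=1.684770, sinh=1.355894; start (x,ẋ)=(0.156016, 0.554813) → end (x,ẋ)=(0.284304, 0.229878)
phase 3: p=0.5546, T=0.449, ωT=1.387006, cosh=2.126335, sinh=1.876512; start (x,ẋ)=(0.284304, 0.229878) → end (x,ẋ)=(0.119503, -1.078036)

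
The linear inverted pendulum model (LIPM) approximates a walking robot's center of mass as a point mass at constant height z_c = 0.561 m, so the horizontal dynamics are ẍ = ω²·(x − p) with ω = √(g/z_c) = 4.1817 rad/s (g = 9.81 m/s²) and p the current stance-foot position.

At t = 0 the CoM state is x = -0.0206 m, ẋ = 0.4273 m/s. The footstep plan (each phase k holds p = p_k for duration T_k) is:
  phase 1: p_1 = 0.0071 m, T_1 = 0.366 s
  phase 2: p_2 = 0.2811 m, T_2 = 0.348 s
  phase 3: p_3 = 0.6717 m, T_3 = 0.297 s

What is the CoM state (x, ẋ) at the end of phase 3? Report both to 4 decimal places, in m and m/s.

x = 0.4494, ẋ = -0.3729

phase 1: p=0.0071, T=0.366, ωT=1.530502, cosh=2.418462, sinh=2.202035; start (x,ẋ)=(-0.020600, 0.427300) → end (x,ẋ)=(0.165120, 0.778340)
phase 2: p=0.2811, T=0.348, ωT=1.455232, cosh=2.259411, sinh=2.026065; start (x,ẋ)=(0.165120, 0.778340) → end (x,ẋ)=(0.396165, 0.775961)
phase 3: p=0.6717, T=0.297, ωT=1.241965, cosh=1.875613, sinh=1.586797; start (x,ẋ)=(0.396165, 0.775961) → end (x,ẋ)=(0.449350, -0.372914)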